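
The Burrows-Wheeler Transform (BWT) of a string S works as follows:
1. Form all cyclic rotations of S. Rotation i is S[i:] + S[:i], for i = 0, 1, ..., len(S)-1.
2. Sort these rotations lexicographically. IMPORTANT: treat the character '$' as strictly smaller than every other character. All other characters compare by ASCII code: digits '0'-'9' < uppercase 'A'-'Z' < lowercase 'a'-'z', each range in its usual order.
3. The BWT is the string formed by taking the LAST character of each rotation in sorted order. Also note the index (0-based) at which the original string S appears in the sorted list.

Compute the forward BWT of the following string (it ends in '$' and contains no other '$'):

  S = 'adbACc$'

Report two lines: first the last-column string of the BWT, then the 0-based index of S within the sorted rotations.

All 7 rotations (rotation i = S[i:]+S[:i]):
  rot[0] = adbACc$
  rot[1] = dbACc$a
  rot[2] = bACc$ad
  rot[3] = ACc$adb
  rot[4] = Cc$adbA
  rot[5] = c$adbAC
  rot[6] = $adbACc
Sorted (with $ < everything):
  sorted[0] = $adbACc  (last char: 'c')
  sorted[1] = ACc$adb  (last char: 'b')
  sorted[2] = Cc$adbA  (last char: 'A')
  sorted[3] = adbACc$  (last char: '$')
  sorted[4] = bACc$ad  (last char: 'd')
  sorted[5] = c$adbAC  (last char: 'C')
  sorted[6] = dbACc$a  (last char: 'a')
Last column: cbA$dCa
Original string S is at sorted index 3

Answer: cbA$dCa
3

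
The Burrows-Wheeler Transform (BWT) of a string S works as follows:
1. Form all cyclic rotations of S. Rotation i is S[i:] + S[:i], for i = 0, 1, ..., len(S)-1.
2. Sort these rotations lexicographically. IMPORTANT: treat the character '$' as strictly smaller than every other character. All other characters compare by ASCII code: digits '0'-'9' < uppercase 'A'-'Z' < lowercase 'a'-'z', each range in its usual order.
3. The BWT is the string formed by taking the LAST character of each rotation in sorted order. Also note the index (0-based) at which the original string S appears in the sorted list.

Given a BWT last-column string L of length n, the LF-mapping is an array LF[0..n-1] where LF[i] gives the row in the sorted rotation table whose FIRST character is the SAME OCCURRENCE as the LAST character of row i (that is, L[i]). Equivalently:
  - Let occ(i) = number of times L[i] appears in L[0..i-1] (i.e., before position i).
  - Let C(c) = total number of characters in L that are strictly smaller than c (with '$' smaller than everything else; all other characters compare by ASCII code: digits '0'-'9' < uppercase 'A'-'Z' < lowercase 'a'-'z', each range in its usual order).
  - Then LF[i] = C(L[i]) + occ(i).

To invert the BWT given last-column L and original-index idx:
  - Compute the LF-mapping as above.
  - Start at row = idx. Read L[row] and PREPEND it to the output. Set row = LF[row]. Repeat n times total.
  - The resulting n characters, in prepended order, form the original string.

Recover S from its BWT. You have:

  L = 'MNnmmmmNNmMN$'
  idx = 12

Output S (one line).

Answer: nMmNmmNmNmNM$

Derivation:
LF mapping: 1 3 12 7 8 9 10 4 5 11 2 6 0
Walk LF starting at row 12, prepending L[row]:
  step 1: row=12, L[12]='$', prepend. Next row=LF[12]=0
  step 2: row=0, L[0]='M', prepend. Next row=LF[0]=1
  step 3: row=1, L[1]='N', prepend. Next row=LF[1]=3
  step 4: row=3, L[3]='m', prepend. Next row=LF[3]=7
  step 5: row=7, L[7]='N', prepend. Next row=LF[7]=4
  step 6: row=4, L[4]='m', prepend. Next row=LF[4]=8
  step 7: row=8, L[8]='N', prepend. Next row=LF[8]=5
  step 8: row=5, L[5]='m', prepend. Next row=LF[5]=9
  step 9: row=9, L[9]='m', prepend. Next row=LF[9]=11
  step 10: row=11, L[11]='N', prepend. Next row=LF[11]=6
  step 11: row=6, L[6]='m', prepend. Next row=LF[6]=10
  step 12: row=10, L[10]='M', prepend. Next row=LF[10]=2
  step 13: row=2, L[2]='n', prepend. Next row=LF[2]=12
Reversed output: nMmNmmNmNmNM$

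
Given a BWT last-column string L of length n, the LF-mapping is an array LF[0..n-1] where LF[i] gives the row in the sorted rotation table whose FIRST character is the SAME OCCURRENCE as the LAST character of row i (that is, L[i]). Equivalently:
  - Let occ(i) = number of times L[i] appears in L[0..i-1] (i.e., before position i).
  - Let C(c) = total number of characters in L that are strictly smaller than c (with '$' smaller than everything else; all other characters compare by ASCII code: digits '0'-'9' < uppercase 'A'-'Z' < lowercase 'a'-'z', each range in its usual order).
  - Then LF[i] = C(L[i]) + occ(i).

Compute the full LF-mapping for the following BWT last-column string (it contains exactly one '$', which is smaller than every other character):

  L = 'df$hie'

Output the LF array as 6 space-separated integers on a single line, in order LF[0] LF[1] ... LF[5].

Answer: 1 3 0 4 5 2

Derivation:
Char counts: '$':1, 'd':1, 'e':1, 'f':1, 'h':1, 'i':1
C (first-col start): C('$')=0, C('d')=1, C('e')=2, C('f')=3, C('h')=4, C('i')=5
L[0]='d': occ=0, LF[0]=C('d')+0=1+0=1
L[1]='f': occ=0, LF[1]=C('f')+0=3+0=3
L[2]='$': occ=0, LF[2]=C('$')+0=0+0=0
L[3]='h': occ=0, LF[3]=C('h')+0=4+0=4
L[4]='i': occ=0, LF[4]=C('i')+0=5+0=5
L[5]='e': occ=0, LF[5]=C('e')+0=2+0=2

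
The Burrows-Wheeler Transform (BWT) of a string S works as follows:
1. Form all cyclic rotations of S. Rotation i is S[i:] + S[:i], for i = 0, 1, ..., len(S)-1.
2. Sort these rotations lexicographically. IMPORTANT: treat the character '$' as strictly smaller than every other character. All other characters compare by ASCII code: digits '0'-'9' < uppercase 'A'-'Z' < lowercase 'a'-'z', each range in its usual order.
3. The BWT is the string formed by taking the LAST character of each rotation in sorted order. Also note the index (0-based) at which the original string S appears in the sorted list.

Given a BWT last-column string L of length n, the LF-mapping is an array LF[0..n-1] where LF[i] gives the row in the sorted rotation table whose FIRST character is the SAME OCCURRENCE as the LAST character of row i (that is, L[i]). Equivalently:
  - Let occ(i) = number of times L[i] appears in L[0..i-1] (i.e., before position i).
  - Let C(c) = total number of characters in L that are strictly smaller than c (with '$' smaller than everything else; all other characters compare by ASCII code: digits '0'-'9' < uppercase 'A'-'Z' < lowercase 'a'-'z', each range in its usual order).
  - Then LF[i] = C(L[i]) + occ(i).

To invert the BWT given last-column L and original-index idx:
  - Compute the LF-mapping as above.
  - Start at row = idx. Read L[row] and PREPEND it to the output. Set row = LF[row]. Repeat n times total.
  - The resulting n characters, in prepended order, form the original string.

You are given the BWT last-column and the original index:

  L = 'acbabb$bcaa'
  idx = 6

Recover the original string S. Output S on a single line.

LF mapping: 1 9 5 2 6 7 0 8 10 3 4
Walk LF starting at row 6, prepending L[row]:
  step 1: row=6, L[6]='$', prepend. Next row=LF[6]=0
  step 2: row=0, L[0]='a', prepend. Next row=LF[0]=1
  step 3: row=1, L[1]='c', prepend. Next row=LF[1]=9
  step 4: row=9, L[9]='a', prepend. Next row=LF[9]=3
  step 5: row=3, L[3]='a', prepend. Next row=LF[3]=2
  step 6: row=2, L[2]='b', prepend. Next row=LF[2]=5
  step 7: row=5, L[5]='b', prepend. Next row=LF[5]=7
  step 8: row=7, L[7]='b', prepend. Next row=LF[7]=8
  step 9: row=8, L[8]='c', prepend. Next row=LF[8]=10
  step 10: row=10, L[10]='a', prepend. Next row=LF[10]=4
  step 11: row=4, L[4]='b', prepend. Next row=LF[4]=6
Reversed output: bacbbbaaca$

Answer: bacbbbaaca$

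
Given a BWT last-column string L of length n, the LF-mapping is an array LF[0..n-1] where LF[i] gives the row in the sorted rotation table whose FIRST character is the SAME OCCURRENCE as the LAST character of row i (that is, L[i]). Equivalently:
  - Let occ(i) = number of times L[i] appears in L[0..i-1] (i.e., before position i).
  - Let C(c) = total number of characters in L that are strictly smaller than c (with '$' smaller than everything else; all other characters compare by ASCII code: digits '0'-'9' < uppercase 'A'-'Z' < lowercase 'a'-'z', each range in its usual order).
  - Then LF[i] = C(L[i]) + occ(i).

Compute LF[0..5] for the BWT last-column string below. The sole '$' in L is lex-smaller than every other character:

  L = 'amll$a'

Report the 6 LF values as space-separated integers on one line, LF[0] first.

Answer: 1 5 3 4 0 2

Derivation:
Char counts: '$':1, 'a':2, 'l':2, 'm':1
C (first-col start): C('$')=0, C('a')=1, C('l')=3, C('m')=5
L[0]='a': occ=0, LF[0]=C('a')+0=1+0=1
L[1]='m': occ=0, LF[1]=C('m')+0=5+0=5
L[2]='l': occ=0, LF[2]=C('l')+0=3+0=3
L[3]='l': occ=1, LF[3]=C('l')+1=3+1=4
L[4]='$': occ=0, LF[4]=C('$')+0=0+0=0
L[5]='a': occ=1, LF[5]=C('a')+1=1+1=2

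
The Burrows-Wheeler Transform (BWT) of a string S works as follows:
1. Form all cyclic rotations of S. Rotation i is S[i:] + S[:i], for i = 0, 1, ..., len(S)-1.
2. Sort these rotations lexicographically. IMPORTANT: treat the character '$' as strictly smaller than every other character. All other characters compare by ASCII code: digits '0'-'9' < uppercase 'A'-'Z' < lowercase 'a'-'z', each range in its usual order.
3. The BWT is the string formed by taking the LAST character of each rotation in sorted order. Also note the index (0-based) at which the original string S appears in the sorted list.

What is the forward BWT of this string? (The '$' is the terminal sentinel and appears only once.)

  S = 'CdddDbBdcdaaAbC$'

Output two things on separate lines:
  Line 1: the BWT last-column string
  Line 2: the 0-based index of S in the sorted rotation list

All 16 rotations (rotation i = S[i:]+S[:i]):
  rot[0] = CdddDbBdcdaaAbC$
  rot[1] = dddDbBdcdaaAbC$C
  rot[2] = ddDbBdcdaaAbC$Cd
  rot[3] = dDbBdcdaaAbC$Cdd
  rot[4] = DbBdcdaaAbC$Cddd
  rot[5] = bBdcdaaAbC$CdddD
  rot[6] = BdcdaaAbC$CdddDb
  rot[7] = dcdaaAbC$CdddDbB
  rot[8] = cdaaAbC$CdddDbBd
  rot[9] = daaAbC$CdddDbBdc
  rot[10] = aaAbC$CdddDbBdcd
  rot[11] = aAbC$CdddDbBdcda
  rot[12] = AbC$CdddDbBdcdaa
  rot[13] = bC$CdddDbBdcdaaA
  rot[14] = C$CdddDbBdcdaaAb
  rot[15] = $CdddDbBdcdaaAbC
Sorted (with $ < everything):
  sorted[0] = $CdddDbBdcdaaAbC  (last char: 'C')
  sorted[1] = AbC$CdddDbBdcdaa  (last char: 'a')
  sorted[2] = BdcdaaAbC$CdddDb  (last char: 'b')
  sorted[3] = C$CdddDbBdcdaaAb  (last char: 'b')
  sorted[4] = CdddDbBdcdaaAbC$  (last char: '$')
  sorted[5] = DbBdcdaaAbC$Cddd  (last char: 'd')
  sorted[6] = aAbC$CdddDbBdcda  (last char: 'a')
  sorted[7] = aaAbC$CdddDbBdcd  (last char: 'd')
  sorted[8] = bBdcdaaAbC$CdddD  (last char: 'D')
  sorted[9] = bC$CdddDbBdcdaaA  (last char: 'A')
  sorted[10] = cdaaAbC$CdddDbBd  (last char: 'd')
  sorted[11] = dDbBdcdaaAbC$Cdd  (last char: 'd')
  sorted[12] = daaAbC$CdddDbBdc  (last char: 'c')
  sorted[13] = dcdaaAbC$CdddDbB  (last char: 'B')
  sorted[14] = ddDbBdcdaaAbC$Cd  (last char: 'd')
  sorted[15] = dddDbBdcdaaAbC$C  (last char: 'C')
Last column: Cabb$dadDAddcBdC
Original string S is at sorted index 4

Answer: Cabb$dadDAddcBdC
4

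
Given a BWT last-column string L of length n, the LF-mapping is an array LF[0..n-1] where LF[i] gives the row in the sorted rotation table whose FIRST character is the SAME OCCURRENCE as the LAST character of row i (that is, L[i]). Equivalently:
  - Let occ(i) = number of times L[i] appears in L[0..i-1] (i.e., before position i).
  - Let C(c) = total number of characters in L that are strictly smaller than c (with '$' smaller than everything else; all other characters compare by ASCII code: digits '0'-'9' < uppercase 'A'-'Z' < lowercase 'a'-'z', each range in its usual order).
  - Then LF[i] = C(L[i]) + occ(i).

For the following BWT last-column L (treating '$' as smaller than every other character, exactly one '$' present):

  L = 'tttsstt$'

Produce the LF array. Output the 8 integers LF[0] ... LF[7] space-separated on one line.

Char counts: '$':1, 's':2, 't':5
C (first-col start): C('$')=0, C('s')=1, C('t')=3
L[0]='t': occ=0, LF[0]=C('t')+0=3+0=3
L[1]='t': occ=1, LF[1]=C('t')+1=3+1=4
L[2]='t': occ=2, LF[2]=C('t')+2=3+2=5
L[3]='s': occ=0, LF[3]=C('s')+0=1+0=1
L[4]='s': occ=1, LF[4]=C('s')+1=1+1=2
L[5]='t': occ=3, LF[5]=C('t')+3=3+3=6
L[6]='t': occ=4, LF[6]=C('t')+4=3+4=7
L[7]='$': occ=0, LF[7]=C('$')+0=0+0=0

Answer: 3 4 5 1 2 6 7 0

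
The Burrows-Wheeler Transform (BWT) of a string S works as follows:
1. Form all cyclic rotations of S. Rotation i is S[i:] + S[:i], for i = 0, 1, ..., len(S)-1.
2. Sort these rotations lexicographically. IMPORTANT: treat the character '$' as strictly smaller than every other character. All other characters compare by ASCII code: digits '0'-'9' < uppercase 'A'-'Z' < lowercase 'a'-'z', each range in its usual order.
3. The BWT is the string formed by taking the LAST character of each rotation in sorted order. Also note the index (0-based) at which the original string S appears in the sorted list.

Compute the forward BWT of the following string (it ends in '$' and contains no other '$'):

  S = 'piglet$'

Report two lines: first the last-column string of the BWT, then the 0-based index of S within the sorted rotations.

All 7 rotations (rotation i = S[i:]+S[:i]):
  rot[0] = piglet$
  rot[1] = iglet$p
  rot[2] = glet$pi
  rot[3] = let$pig
  rot[4] = et$pigl
  rot[5] = t$pigle
  rot[6] = $piglet
Sorted (with $ < everything):
  sorted[0] = $piglet  (last char: 't')
  sorted[1] = et$pigl  (last char: 'l')
  sorted[2] = glet$pi  (last char: 'i')
  sorted[3] = iglet$p  (last char: 'p')
  sorted[4] = let$pig  (last char: 'g')
  sorted[5] = piglet$  (last char: '$')
  sorted[6] = t$pigle  (last char: 'e')
Last column: tlipg$e
Original string S is at sorted index 5

Answer: tlipg$e
5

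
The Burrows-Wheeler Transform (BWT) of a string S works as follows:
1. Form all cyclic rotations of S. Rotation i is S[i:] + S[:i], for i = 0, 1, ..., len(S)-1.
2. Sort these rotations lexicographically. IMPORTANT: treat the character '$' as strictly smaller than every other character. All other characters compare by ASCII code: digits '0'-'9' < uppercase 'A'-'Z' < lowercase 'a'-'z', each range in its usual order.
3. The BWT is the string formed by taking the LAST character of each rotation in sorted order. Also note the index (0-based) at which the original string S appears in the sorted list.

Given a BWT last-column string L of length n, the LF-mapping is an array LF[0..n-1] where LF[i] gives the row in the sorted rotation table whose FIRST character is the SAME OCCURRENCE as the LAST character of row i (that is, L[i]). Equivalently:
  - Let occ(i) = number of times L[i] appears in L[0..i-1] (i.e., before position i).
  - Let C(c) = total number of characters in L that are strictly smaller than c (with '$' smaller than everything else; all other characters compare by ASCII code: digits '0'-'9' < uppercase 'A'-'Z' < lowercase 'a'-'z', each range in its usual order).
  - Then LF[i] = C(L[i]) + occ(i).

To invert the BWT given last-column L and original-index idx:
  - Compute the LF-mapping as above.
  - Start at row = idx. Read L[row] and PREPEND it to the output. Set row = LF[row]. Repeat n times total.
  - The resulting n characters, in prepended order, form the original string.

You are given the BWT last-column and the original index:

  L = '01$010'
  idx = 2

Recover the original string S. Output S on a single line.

LF mapping: 1 4 0 2 5 3
Walk LF starting at row 2, prepending L[row]:
  step 1: row=2, L[2]='$', prepend. Next row=LF[2]=0
  step 2: row=0, L[0]='0', prepend. Next row=LF[0]=1
  step 3: row=1, L[1]='1', prepend. Next row=LF[1]=4
  step 4: row=4, L[4]='1', prepend. Next row=LF[4]=5
  step 5: row=5, L[5]='0', prepend. Next row=LF[5]=3
  step 6: row=3, L[3]='0', prepend. Next row=LF[3]=2
Reversed output: 00110$

Answer: 00110$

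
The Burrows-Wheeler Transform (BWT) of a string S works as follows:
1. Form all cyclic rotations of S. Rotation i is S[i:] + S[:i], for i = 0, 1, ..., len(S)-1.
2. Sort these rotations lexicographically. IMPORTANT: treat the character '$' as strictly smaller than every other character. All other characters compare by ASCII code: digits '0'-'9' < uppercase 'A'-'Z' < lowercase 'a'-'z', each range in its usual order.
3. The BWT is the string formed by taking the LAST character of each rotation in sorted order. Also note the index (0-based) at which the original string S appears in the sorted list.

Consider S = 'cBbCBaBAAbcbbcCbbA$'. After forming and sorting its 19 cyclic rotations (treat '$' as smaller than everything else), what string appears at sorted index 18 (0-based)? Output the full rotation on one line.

Answer: cbbcCbbA$cBbCBaBAAb

Derivation:
All 19 rotations (rotation i = S[i:]+S[:i]):
  rot[0] = cBbCBaBAAbcbbcCbbA$
  rot[1] = BbCBaBAAbcbbcCbbA$c
  rot[2] = bCBaBAAbcbbcCbbA$cB
  rot[3] = CBaBAAbcbbcCbbA$cBb
  rot[4] = BaBAAbcbbcCbbA$cBbC
  rot[5] = aBAAbcbbcCbbA$cBbCB
  rot[6] = BAAbcbbcCbbA$cBbCBa
  rot[7] = AAbcbbcCbbA$cBbCBaB
  rot[8] = AbcbbcCbbA$cBbCBaBA
  rot[9] = bcbbcCbbA$cBbCBaBAA
  rot[10] = cbbcCbbA$cBbCBaBAAb
  rot[11] = bbcCbbA$cBbCBaBAAbc
  rot[12] = bcCbbA$cBbCBaBAAbcb
  rot[13] = cCbbA$cBbCBaBAAbcbb
  rot[14] = CbbA$cBbCBaBAAbcbbc
  rot[15] = bbA$cBbCBaBAAbcbbcC
  rot[16] = bA$cBbCBaBAAbcbbcCb
  rot[17] = A$cBbCBaBAAbcbbcCbb
  rot[18] = $cBbCBaBAAbcbbcCbbA
Sorted (with $ < everything):
  sorted[0] = $cBbCBaBAAbcbbcCbbA
  sorted[1] = A$cBbCBaBAAbcbbcCbb
  sorted[2] = AAbcbbcCbbA$cBbCBaB
  sorted[3] = AbcbbcCbbA$cBbCBaBA
  sorted[4] = BAAbcbbcCbbA$cBbCBa
  sorted[5] = BaBAAbcbbcCbbA$cBbC
  sorted[6] = BbCBaBAAbcbbcCbbA$c
  sorted[7] = CBaBAAbcbbcCbbA$cBb
  sorted[8] = CbbA$cBbCBaBAAbcbbc
  sorted[9] = aBAAbcbbcCbbA$cBbCB
  sorted[10] = bA$cBbCBaBAAbcbbcCb
  sorted[11] = bCBaBAAbcbbcCbbA$cB
  sorted[12] = bbA$cBbCBaBAAbcbbcC
  sorted[13] = bbcCbbA$cBbCBaBAAbc
  sorted[14] = bcCbbA$cBbCBaBAAbcb
  sorted[15] = bcbbcCbbA$cBbCBaBAA
  sorted[16] = cBbCBaBAAbcbbcCbbA$
  sorted[17] = cCbbA$cBbCBaBAAbcbb
  sorted[18] = cbbcCbbA$cBbCBaBAAb
sorted[18] = cbbcCbbA$cBbCBaBAAb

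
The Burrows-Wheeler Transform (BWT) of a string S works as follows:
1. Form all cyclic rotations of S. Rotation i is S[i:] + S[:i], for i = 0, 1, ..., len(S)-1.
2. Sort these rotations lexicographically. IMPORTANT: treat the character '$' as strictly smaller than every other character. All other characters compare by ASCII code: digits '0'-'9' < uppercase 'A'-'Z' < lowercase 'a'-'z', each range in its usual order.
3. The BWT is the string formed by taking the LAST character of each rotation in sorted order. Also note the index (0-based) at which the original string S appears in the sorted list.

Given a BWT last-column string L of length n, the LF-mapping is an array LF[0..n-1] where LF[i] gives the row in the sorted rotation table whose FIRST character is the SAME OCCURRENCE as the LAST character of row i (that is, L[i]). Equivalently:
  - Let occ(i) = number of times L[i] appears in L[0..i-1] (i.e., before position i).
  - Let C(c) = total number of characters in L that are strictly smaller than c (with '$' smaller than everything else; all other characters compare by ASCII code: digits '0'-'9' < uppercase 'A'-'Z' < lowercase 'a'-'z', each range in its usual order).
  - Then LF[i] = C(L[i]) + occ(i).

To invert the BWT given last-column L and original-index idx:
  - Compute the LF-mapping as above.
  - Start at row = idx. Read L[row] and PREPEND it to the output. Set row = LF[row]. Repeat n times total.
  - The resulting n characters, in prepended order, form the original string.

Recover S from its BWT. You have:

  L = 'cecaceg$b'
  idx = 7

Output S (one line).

LF mapping: 3 6 4 1 5 7 8 0 2
Walk LF starting at row 7, prepending L[row]:
  step 1: row=7, L[7]='$', prepend. Next row=LF[7]=0
  step 2: row=0, L[0]='c', prepend. Next row=LF[0]=3
  step 3: row=3, L[3]='a', prepend. Next row=LF[3]=1
  step 4: row=1, L[1]='e', prepend. Next row=LF[1]=6
  step 5: row=6, L[6]='g', prepend. Next row=LF[6]=8
  step 6: row=8, L[8]='b', prepend. Next row=LF[8]=2
  step 7: row=2, L[2]='c', prepend. Next row=LF[2]=4
  step 8: row=4, L[4]='c', prepend. Next row=LF[4]=5
  step 9: row=5, L[5]='e', prepend. Next row=LF[5]=7
Reversed output: eccbgeac$

Answer: eccbgeac$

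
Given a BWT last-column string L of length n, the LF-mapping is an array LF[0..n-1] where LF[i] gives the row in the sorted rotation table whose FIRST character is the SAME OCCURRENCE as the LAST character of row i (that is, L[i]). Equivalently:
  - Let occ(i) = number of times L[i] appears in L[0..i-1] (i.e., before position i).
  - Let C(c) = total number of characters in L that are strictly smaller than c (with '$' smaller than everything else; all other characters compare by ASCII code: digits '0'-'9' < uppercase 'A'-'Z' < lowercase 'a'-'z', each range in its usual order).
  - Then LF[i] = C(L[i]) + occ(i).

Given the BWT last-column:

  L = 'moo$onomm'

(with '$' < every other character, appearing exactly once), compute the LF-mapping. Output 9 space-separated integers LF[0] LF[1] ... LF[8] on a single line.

Char counts: '$':1, 'm':3, 'n':1, 'o':4
C (first-col start): C('$')=0, C('m')=1, C('n')=4, C('o')=5
L[0]='m': occ=0, LF[0]=C('m')+0=1+0=1
L[1]='o': occ=0, LF[1]=C('o')+0=5+0=5
L[2]='o': occ=1, LF[2]=C('o')+1=5+1=6
L[3]='$': occ=0, LF[3]=C('$')+0=0+0=0
L[4]='o': occ=2, LF[4]=C('o')+2=5+2=7
L[5]='n': occ=0, LF[5]=C('n')+0=4+0=4
L[6]='o': occ=3, LF[6]=C('o')+3=5+3=8
L[7]='m': occ=1, LF[7]=C('m')+1=1+1=2
L[8]='m': occ=2, LF[8]=C('m')+2=1+2=3

Answer: 1 5 6 0 7 4 8 2 3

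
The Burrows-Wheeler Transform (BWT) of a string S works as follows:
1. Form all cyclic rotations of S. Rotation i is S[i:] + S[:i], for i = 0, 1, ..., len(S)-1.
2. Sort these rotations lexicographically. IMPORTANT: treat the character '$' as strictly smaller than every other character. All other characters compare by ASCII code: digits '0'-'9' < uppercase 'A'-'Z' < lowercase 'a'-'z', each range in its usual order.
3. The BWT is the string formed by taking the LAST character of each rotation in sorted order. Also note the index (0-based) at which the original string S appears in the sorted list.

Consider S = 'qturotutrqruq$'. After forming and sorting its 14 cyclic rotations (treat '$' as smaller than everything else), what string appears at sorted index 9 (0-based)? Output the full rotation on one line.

Answer: turotutrqruq$q

Derivation:
All 14 rotations (rotation i = S[i:]+S[:i]):
  rot[0] = qturotutrqruq$
  rot[1] = turotutrqruq$q
  rot[2] = urotutrqruq$qt
  rot[3] = rotutrqruq$qtu
  rot[4] = otutrqruq$qtur
  rot[5] = tutrqruq$qturo
  rot[6] = utrqruq$qturot
  rot[7] = trqruq$qturotu
  rot[8] = rqruq$qturotut
  rot[9] = qruq$qturotutr
  rot[10] = ruq$qturotutrq
  rot[11] = uq$qturotutrqr
  rot[12] = q$qturotutrqru
  rot[13] = $qturotutrqruq
Sorted (with $ < everything):
  sorted[0] = $qturotutrqruq
  sorted[1] = otutrqruq$qtur
  sorted[2] = q$qturotutrqru
  sorted[3] = qruq$qturotutr
  sorted[4] = qturotutrqruq$
  sorted[5] = rotutrqruq$qtu
  sorted[6] = rqruq$qturotut
  sorted[7] = ruq$qturotutrq
  sorted[8] = trqruq$qturotu
  sorted[9] = turotutrqruq$q
  sorted[10] = tutrqruq$qturo
  sorted[11] = uq$qturotutrqr
  sorted[12] = urotutrqruq$qt
  sorted[13] = utrqruq$qturot
sorted[9] = turotutrqruq$q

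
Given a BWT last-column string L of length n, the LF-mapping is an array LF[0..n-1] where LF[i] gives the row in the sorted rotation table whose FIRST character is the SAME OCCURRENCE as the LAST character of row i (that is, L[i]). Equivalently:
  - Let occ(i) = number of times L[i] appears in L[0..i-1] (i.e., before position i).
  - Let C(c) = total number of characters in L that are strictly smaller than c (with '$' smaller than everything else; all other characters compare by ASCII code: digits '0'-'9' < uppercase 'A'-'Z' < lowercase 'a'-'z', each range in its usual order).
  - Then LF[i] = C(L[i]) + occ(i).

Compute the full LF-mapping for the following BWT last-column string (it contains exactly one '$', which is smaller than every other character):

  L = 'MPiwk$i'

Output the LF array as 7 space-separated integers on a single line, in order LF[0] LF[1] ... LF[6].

Answer: 1 2 3 6 5 0 4

Derivation:
Char counts: '$':1, 'M':1, 'P':1, 'i':2, 'k':1, 'w':1
C (first-col start): C('$')=0, C('M')=1, C('P')=2, C('i')=3, C('k')=5, C('w')=6
L[0]='M': occ=0, LF[0]=C('M')+0=1+0=1
L[1]='P': occ=0, LF[1]=C('P')+0=2+0=2
L[2]='i': occ=0, LF[2]=C('i')+0=3+0=3
L[3]='w': occ=0, LF[3]=C('w')+0=6+0=6
L[4]='k': occ=0, LF[4]=C('k')+0=5+0=5
L[5]='$': occ=0, LF[5]=C('$')+0=0+0=0
L[6]='i': occ=1, LF[6]=C('i')+1=3+1=4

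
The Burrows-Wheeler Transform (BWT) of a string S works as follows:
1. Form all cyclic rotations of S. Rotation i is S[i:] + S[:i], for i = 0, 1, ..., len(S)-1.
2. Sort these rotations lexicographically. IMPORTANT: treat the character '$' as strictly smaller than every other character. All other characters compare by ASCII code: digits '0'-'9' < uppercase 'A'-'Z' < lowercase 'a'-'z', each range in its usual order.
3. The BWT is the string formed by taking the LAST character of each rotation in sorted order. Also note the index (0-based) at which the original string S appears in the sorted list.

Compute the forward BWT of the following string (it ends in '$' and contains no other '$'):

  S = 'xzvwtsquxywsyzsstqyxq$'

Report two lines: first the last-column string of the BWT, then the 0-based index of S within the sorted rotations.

All 22 rotations (rotation i = S[i:]+S[:i]):
  rot[0] = xzvwtsquxywsyzsstqyxq$
  rot[1] = zvwtsquxywsyzsstqyxq$x
  rot[2] = vwtsquxywsyzsstqyxq$xz
  rot[3] = wtsquxywsyzsstqyxq$xzv
  rot[4] = tsquxywsyzsstqyxq$xzvw
  rot[5] = squxywsyzsstqyxq$xzvwt
  rot[6] = quxywsyzsstqyxq$xzvwts
  rot[7] = uxywsyzsstqyxq$xzvwtsq
  rot[8] = xywsyzsstqyxq$xzvwtsqu
  rot[9] = ywsyzsstqyxq$xzvwtsqux
  rot[10] = wsyzsstqyxq$xzvwtsquxy
  rot[11] = syzsstqyxq$xzvwtsquxyw
  rot[12] = yzsstqyxq$xzvwtsquxyws
  rot[13] = zsstqyxq$xzvwtsquxywsy
  rot[14] = sstqyxq$xzvwtsquxywsyz
  rot[15] = stqyxq$xzvwtsquxywsyzs
  rot[16] = tqyxq$xzvwtsquxywsyzss
  rot[17] = qyxq$xzvwtsquxywsyzsst
  rot[18] = yxq$xzvwtsquxywsyzsstq
  rot[19] = xq$xzvwtsquxywsyzsstqy
  rot[20] = q$xzvwtsquxywsyzsstqyx
  rot[21] = $xzvwtsquxywsyzsstqyxq
Sorted (with $ < everything):
  sorted[0] = $xzvwtsquxywsyzsstqyxq  (last char: 'q')
  sorted[1] = q$xzvwtsquxywsyzsstqyx  (last char: 'x')
  sorted[2] = quxywsyzsstqyxq$xzvwts  (last char: 's')
  sorted[3] = qyxq$xzvwtsquxywsyzsst  (last char: 't')
  sorted[4] = squxywsyzsstqyxq$xzvwt  (last char: 't')
  sorted[5] = sstqyxq$xzvwtsquxywsyz  (last char: 'z')
  sorted[6] = stqyxq$xzvwtsquxywsyzs  (last char: 's')
  sorted[7] = syzsstqyxq$xzvwtsquxyw  (last char: 'w')
  sorted[8] = tqyxq$xzvwtsquxywsyzss  (last char: 's')
  sorted[9] = tsquxywsyzsstqyxq$xzvw  (last char: 'w')
  sorted[10] = uxywsyzsstqyxq$xzvwtsq  (last char: 'q')
  sorted[11] = vwtsquxywsyzsstqyxq$xz  (last char: 'z')
  sorted[12] = wsyzsstqyxq$xzvwtsquxy  (last char: 'y')
  sorted[13] = wtsquxywsyzsstqyxq$xzv  (last char: 'v')
  sorted[14] = xq$xzvwtsquxywsyzsstqy  (last char: 'y')
  sorted[15] = xywsyzsstqyxq$xzvwtsqu  (last char: 'u')
  sorted[16] = xzvwtsquxywsyzsstqyxq$  (last char: '$')
  sorted[17] = ywsyzsstqyxq$xzvwtsqux  (last char: 'x')
  sorted[18] = yxq$xzvwtsquxywsyzsstq  (last char: 'q')
  sorted[19] = yzsstqyxq$xzvwtsquxyws  (last char: 's')
  sorted[20] = zsstqyxq$xzvwtsquxywsy  (last char: 'y')
  sorted[21] = zvwtsquxywsyzsstqyxq$x  (last char: 'x')
Last column: qxsttzswswqzyvyu$xqsyx
Original string S is at sorted index 16

Answer: qxsttzswswqzyvyu$xqsyx
16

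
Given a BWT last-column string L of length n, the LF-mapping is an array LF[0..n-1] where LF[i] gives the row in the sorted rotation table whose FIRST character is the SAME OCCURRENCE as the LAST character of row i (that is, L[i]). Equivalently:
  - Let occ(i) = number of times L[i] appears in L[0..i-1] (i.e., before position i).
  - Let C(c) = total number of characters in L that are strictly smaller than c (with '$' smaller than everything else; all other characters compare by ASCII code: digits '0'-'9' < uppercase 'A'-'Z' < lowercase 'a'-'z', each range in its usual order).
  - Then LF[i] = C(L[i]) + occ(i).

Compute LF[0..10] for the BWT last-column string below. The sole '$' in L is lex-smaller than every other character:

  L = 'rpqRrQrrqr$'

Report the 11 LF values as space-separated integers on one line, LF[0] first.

Answer: 6 3 4 2 7 1 8 9 5 10 0

Derivation:
Char counts: '$':1, 'Q':1, 'R':1, 'p':1, 'q':2, 'r':5
C (first-col start): C('$')=0, C('Q')=1, C('R')=2, C('p')=3, C('q')=4, C('r')=6
L[0]='r': occ=0, LF[0]=C('r')+0=6+0=6
L[1]='p': occ=0, LF[1]=C('p')+0=3+0=3
L[2]='q': occ=0, LF[2]=C('q')+0=4+0=4
L[3]='R': occ=0, LF[3]=C('R')+0=2+0=2
L[4]='r': occ=1, LF[4]=C('r')+1=6+1=7
L[5]='Q': occ=0, LF[5]=C('Q')+0=1+0=1
L[6]='r': occ=2, LF[6]=C('r')+2=6+2=8
L[7]='r': occ=3, LF[7]=C('r')+3=6+3=9
L[8]='q': occ=1, LF[8]=C('q')+1=4+1=5
L[9]='r': occ=4, LF[9]=C('r')+4=6+4=10
L[10]='$': occ=0, LF[10]=C('$')+0=0+0=0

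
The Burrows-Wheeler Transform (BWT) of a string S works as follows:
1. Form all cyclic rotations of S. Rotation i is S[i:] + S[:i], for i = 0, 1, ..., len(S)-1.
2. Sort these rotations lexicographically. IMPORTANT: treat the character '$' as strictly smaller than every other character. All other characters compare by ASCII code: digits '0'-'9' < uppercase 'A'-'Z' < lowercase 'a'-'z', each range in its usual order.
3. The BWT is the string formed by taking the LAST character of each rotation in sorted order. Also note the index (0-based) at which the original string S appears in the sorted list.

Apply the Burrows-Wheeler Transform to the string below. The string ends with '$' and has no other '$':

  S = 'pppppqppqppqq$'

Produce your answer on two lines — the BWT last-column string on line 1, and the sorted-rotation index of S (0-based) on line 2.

Answer: q$pppqqpppqppp
1

Derivation:
All 14 rotations (rotation i = S[i:]+S[:i]):
  rot[0] = pppppqppqppqq$
  rot[1] = ppppqppqppqq$p
  rot[2] = pppqppqppqq$pp
  rot[3] = ppqppqppqq$ppp
  rot[4] = pqppqppqq$pppp
  rot[5] = qppqppqq$ppppp
  rot[6] = ppqppqq$pppppq
  rot[7] = pqppqq$pppppqp
  rot[8] = qppqq$pppppqpp
  rot[9] = ppqq$pppppqppq
  rot[10] = pqq$pppppqppqp
  rot[11] = qq$pppppqppqpp
  rot[12] = q$pppppqppqppq
  rot[13] = $pppppqppqppqq
Sorted (with $ < everything):
  sorted[0] = $pppppqppqppqq  (last char: 'q')
  sorted[1] = pppppqppqppqq$  (last char: '$')
  sorted[2] = ppppqppqppqq$p  (last char: 'p')
  sorted[3] = pppqppqppqq$pp  (last char: 'p')
  sorted[4] = ppqppqppqq$ppp  (last char: 'p')
  sorted[5] = ppqppqq$pppppq  (last char: 'q')
  sorted[6] = ppqq$pppppqppq  (last char: 'q')
  sorted[7] = pqppqppqq$pppp  (last char: 'p')
  sorted[8] = pqppqq$pppppqp  (last char: 'p')
  sorted[9] = pqq$pppppqppqp  (last char: 'p')
  sorted[10] = q$pppppqppqppq  (last char: 'q')
  sorted[11] = qppqppqq$ppppp  (last char: 'p')
  sorted[12] = qppqq$pppppqpp  (last char: 'p')
  sorted[13] = qq$pppppqppqpp  (last char: 'p')
Last column: q$pppqqpppqppp
Original string S is at sorted index 1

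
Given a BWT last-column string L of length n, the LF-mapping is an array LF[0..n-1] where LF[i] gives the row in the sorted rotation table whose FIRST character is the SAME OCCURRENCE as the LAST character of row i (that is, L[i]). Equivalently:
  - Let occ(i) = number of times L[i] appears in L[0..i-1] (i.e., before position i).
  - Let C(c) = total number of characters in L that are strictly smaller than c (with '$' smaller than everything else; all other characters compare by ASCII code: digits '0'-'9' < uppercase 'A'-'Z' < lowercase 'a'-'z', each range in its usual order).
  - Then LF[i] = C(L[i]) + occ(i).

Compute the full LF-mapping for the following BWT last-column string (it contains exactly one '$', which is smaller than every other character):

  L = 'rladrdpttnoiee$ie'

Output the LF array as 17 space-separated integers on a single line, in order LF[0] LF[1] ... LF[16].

Answer: 13 9 1 2 14 3 12 15 16 10 11 7 4 5 0 8 6

Derivation:
Char counts: '$':1, 'a':1, 'd':2, 'e':3, 'i':2, 'l':1, 'n':1, 'o':1, 'p':1, 'r':2, 't':2
C (first-col start): C('$')=0, C('a')=1, C('d')=2, C('e')=4, C('i')=7, C('l')=9, C('n')=10, C('o')=11, C('p')=12, C('r')=13, C('t')=15
L[0]='r': occ=0, LF[0]=C('r')+0=13+0=13
L[1]='l': occ=0, LF[1]=C('l')+0=9+0=9
L[2]='a': occ=0, LF[2]=C('a')+0=1+0=1
L[3]='d': occ=0, LF[3]=C('d')+0=2+0=2
L[4]='r': occ=1, LF[4]=C('r')+1=13+1=14
L[5]='d': occ=1, LF[5]=C('d')+1=2+1=3
L[6]='p': occ=0, LF[6]=C('p')+0=12+0=12
L[7]='t': occ=0, LF[7]=C('t')+0=15+0=15
L[8]='t': occ=1, LF[8]=C('t')+1=15+1=16
L[9]='n': occ=0, LF[9]=C('n')+0=10+0=10
L[10]='o': occ=0, LF[10]=C('o')+0=11+0=11
L[11]='i': occ=0, LF[11]=C('i')+0=7+0=7
L[12]='e': occ=0, LF[12]=C('e')+0=4+0=4
L[13]='e': occ=1, LF[13]=C('e')+1=4+1=5
L[14]='$': occ=0, LF[14]=C('$')+0=0+0=0
L[15]='i': occ=1, LF[15]=C('i')+1=7+1=8
L[16]='e': occ=2, LF[16]=C('e')+2=4+2=6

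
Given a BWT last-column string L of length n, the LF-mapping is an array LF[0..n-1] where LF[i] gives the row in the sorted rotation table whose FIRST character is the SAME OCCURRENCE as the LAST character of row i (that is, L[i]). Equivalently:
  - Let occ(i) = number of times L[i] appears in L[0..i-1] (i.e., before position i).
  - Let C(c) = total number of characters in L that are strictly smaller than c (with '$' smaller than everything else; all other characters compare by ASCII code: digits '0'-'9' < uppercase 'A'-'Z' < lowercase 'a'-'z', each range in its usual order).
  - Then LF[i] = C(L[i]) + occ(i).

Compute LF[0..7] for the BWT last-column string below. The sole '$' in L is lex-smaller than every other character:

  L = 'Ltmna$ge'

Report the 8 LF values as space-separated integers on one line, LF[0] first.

Answer: 1 7 5 6 2 0 4 3

Derivation:
Char counts: '$':1, 'L':1, 'a':1, 'e':1, 'g':1, 'm':1, 'n':1, 't':1
C (first-col start): C('$')=0, C('L')=1, C('a')=2, C('e')=3, C('g')=4, C('m')=5, C('n')=6, C('t')=7
L[0]='L': occ=0, LF[0]=C('L')+0=1+0=1
L[1]='t': occ=0, LF[1]=C('t')+0=7+0=7
L[2]='m': occ=0, LF[2]=C('m')+0=5+0=5
L[3]='n': occ=0, LF[3]=C('n')+0=6+0=6
L[4]='a': occ=0, LF[4]=C('a')+0=2+0=2
L[5]='$': occ=0, LF[5]=C('$')+0=0+0=0
L[6]='g': occ=0, LF[6]=C('g')+0=4+0=4
L[7]='e': occ=0, LF[7]=C('e')+0=3+0=3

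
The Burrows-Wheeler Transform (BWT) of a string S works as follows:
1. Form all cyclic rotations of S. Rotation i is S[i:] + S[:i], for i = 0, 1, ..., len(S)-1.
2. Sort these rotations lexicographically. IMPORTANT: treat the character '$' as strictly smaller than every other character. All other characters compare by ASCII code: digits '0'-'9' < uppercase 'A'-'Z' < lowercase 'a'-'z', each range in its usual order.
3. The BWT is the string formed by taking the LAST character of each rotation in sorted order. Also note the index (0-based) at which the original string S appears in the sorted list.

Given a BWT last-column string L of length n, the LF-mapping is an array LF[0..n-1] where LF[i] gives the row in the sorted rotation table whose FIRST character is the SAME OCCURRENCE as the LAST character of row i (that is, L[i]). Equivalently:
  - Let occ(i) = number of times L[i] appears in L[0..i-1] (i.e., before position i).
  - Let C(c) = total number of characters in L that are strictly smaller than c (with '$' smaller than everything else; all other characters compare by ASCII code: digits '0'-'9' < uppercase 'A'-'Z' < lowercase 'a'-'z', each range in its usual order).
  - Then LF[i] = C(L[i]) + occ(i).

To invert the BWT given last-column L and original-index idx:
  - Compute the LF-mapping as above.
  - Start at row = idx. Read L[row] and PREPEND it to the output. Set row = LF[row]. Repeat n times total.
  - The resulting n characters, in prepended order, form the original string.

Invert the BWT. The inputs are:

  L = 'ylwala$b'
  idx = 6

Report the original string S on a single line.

Answer: wallaby$

Derivation:
LF mapping: 7 4 6 1 5 2 0 3
Walk LF starting at row 6, prepending L[row]:
  step 1: row=6, L[6]='$', prepend. Next row=LF[6]=0
  step 2: row=0, L[0]='y', prepend. Next row=LF[0]=7
  step 3: row=7, L[7]='b', prepend. Next row=LF[7]=3
  step 4: row=3, L[3]='a', prepend. Next row=LF[3]=1
  step 5: row=1, L[1]='l', prepend. Next row=LF[1]=4
  step 6: row=4, L[4]='l', prepend. Next row=LF[4]=5
  step 7: row=5, L[5]='a', prepend. Next row=LF[5]=2
  step 8: row=2, L[2]='w', prepend. Next row=LF[2]=6
Reversed output: wallaby$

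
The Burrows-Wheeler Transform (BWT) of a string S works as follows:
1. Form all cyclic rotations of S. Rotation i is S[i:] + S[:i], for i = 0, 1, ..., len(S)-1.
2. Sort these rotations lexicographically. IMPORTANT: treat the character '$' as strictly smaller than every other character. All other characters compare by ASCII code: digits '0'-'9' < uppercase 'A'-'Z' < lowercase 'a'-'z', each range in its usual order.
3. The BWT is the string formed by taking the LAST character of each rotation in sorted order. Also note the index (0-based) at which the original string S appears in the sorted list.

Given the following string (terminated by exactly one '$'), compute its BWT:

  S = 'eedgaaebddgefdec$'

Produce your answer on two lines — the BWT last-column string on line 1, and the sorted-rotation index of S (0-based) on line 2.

Answer: cgaeebfedade$gedd
12

Derivation:
All 17 rotations (rotation i = S[i:]+S[:i]):
  rot[0] = eedgaaebddgefdec$
  rot[1] = edgaaebddgefdec$e
  rot[2] = dgaaebddgefdec$ee
  rot[3] = gaaebddgefdec$eed
  rot[4] = aaebddgefdec$eedg
  rot[5] = aebddgefdec$eedga
  rot[6] = ebddgefdec$eedgaa
  rot[7] = bddgefdec$eedgaae
  rot[8] = ddgefdec$eedgaaeb
  rot[9] = dgefdec$eedgaaebd
  rot[10] = gefdec$eedgaaebdd
  rot[11] = efdec$eedgaaebddg
  rot[12] = fdec$eedgaaebddge
  rot[13] = dec$eedgaaebddgef
  rot[14] = ec$eedgaaebddgefd
  rot[15] = c$eedgaaebddgefde
  rot[16] = $eedgaaebddgefdec
Sorted (with $ < everything):
  sorted[0] = $eedgaaebddgefdec  (last char: 'c')
  sorted[1] = aaebddgefdec$eedg  (last char: 'g')
  sorted[2] = aebddgefdec$eedga  (last char: 'a')
  sorted[3] = bddgefdec$eedgaae  (last char: 'e')
  sorted[4] = c$eedgaaebddgefde  (last char: 'e')
  sorted[5] = ddgefdec$eedgaaeb  (last char: 'b')
  sorted[6] = dec$eedgaaebddgef  (last char: 'f')
  sorted[7] = dgaaebddgefdec$ee  (last char: 'e')
  sorted[8] = dgefdec$eedgaaebd  (last char: 'd')
  sorted[9] = ebddgefdec$eedgaa  (last char: 'a')
  sorted[10] = ec$eedgaaebddgefd  (last char: 'd')
  sorted[11] = edgaaebddgefdec$e  (last char: 'e')
  sorted[12] = eedgaaebddgefdec$  (last char: '$')
  sorted[13] = efdec$eedgaaebddg  (last char: 'g')
  sorted[14] = fdec$eedgaaebddge  (last char: 'e')
  sorted[15] = gaaebddgefdec$eed  (last char: 'd')
  sorted[16] = gefdec$eedgaaebdd  (last char: 'd')
Last column: cgaeebfedade$gedd
Original string S is at sorted index 12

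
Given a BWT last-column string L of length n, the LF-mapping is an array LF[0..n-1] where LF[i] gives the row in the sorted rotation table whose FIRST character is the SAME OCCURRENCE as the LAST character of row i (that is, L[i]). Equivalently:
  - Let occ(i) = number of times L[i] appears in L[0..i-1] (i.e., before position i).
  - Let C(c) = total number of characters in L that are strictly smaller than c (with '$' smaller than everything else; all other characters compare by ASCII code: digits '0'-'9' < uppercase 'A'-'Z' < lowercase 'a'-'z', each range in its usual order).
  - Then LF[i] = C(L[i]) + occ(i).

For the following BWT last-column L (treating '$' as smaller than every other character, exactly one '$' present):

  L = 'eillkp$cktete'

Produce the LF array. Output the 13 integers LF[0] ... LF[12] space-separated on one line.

Char counts: '$':1, 'c':1, 'e':3, 'i':1, 'k':2, 'l':2, 'p':1, 't':2
C (first-col start): C('$')=0, C('c')=1, C('e')=2, C('i')=5, C('k')=6, C('l')=8, C('p')=10, C('t')=11
L[0]='e': occ=0, LF[0]=C('e')+0=2+0=2
L[1]='i': occ=0, LF[1]=C('i')+0=5+0=5
L[2]='l': occ=0, LF[2]=C('l')+0=8+0=8
L[3]='l': occ=1, LF[3]=C('l')+1=8+1=9
L[4]='k': occ=0, LF[4]=C('k')+0=6+0=6
L[5]='p': occ=0, LF[5]=C('p')+0=10+0=10
L[6]='$': occ=0, LF[6]=C('$')+0=0+0=0
L[7]='c': occ=0, LF[7]=C('c')+0=1+0=1
L[8]='k': occ=1, LF[8]=C('k')+1=6+1=7
L[9]='t': occ=0, LF[9]=C('t')+0=11+0=11
L[10]='e': occ=1, LF[10]=C('e')+1=2+1=3
L[11]='t': occ=1, LF[11]=C('t')+1=11+1=12
L[12]='e': occ=2, LF[12]=C('e')+2=2+2=4

Answer: 2 5 8 9 6 10 0 1 7 11 3 12 4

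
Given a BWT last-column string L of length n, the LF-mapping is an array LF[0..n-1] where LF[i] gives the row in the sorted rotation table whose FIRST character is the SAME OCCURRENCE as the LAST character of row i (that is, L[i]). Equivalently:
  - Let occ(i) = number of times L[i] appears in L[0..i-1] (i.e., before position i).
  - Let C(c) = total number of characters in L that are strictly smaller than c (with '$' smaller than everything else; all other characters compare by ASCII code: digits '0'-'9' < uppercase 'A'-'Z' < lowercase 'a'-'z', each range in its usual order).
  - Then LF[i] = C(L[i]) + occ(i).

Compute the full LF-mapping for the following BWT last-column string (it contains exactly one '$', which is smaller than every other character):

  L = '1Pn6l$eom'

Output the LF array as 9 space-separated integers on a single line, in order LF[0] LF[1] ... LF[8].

Answer: 1 3 7 2 5 0 4 8 6

Derivation:
Char counts: '$':1, '1':1, '6':1, 'P':1, 'e':1, 'l':1, 'm':1, 'n':1, 'o':1
C (first-col start): C('$')=0, C('1')=1, C('6')=2, C('P')=3, C('e')=4, C('l')=5, C('m')=6, C('n')=7, C('o')=8
L[0]='1': occ=0, LF[0]=C('1')+0=1+0=1
L[1]='P': occ=0, LF[1]=C('P')+0=3+0=3
L[2]='n': occ=0, LF[2]=C('n')+0=7+0=7
L[3]='6': occ=0, LF[3]=C('6')+0=2+0=2
L[4]='l': occ=0, LF[4]=C('l')+0=5+0=5
L[5]='$': occ=0, LF[5]=C('$')+0=0+0=0
L[6]='e': occ=0, LF[6]=C('e')+0=4+0=4
L[7]='o': occ=0, LF[7]=C('o')+0=8+0=8
L[8]='m': occ=0, LF[8]=C('m')+0=6+0=6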